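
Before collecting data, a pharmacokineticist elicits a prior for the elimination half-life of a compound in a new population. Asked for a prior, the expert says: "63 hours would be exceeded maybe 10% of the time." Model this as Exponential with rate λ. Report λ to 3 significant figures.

λ ≈ 0.0365

P(T > 63.0) = e^(−λ·63.0) = 0.1, so λ = −ln(0.1)/63.0 = 0.0365.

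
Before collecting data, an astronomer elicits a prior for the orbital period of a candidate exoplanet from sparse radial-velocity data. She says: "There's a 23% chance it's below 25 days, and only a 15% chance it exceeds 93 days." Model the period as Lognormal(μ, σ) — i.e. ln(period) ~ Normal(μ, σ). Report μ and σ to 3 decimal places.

If T ~ Lognormal(μ,σ) then ln T ~ Normal(μ,σ), so the p-quantile of ln T is μ + z_p·σ.
ln(25) = 3.219 and ln(93) = 4.533; z_{0.23} = -0.7388, z_{0.85} = 1.036.
σ = (4.533 − 3.219)/(1.036 − (-0.7388)) = 0.740.
μ = 3.219 − (-0.7388)·0.740 = 3.766.

μ ≈ 3.766, σ ≈ 0.740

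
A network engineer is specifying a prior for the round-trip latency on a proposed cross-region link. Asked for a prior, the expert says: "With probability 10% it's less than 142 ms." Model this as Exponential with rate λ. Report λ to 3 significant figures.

λ ≈ 0.000742

P(T < 142.0) = 1 − e^(−λ·142.0) = 0.1, so λ = −ln(1−0.1)/142.0 = −ln(0.9)/142.0 = 0.000742.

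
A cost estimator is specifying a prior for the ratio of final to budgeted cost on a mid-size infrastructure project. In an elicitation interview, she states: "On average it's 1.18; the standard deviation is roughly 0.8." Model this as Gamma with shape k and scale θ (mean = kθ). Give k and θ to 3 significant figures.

k ≈ 2.18, θ ≈ 0.542

For Gamma(k, scale θ): mean = kθ, variance = kθ², so CV = 1/√k.
CV = SD/mean = 0.8/1.18 = 0.678, hence k = 1/CV² = 2.18.
Then θ = mean/k = 1.18/2.18 = 0.542.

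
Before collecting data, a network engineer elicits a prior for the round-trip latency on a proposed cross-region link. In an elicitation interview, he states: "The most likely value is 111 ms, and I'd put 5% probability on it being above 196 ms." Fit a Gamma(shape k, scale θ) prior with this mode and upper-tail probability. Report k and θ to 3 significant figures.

Gamma(k,θ) with k>1 has mode (k−1)θ, so θ = 111/(k−1).
Need P(X < 196) = 0.95 with θ tied to k this way. Start at k = 2, θ = 111: P(X<196) ≈ 0.527.
Too low — raise k to concentrate. Iterating converges to k ≈ 9.63.
Then θ = 111/(9.63−1) ≈ 12.9.

k ≈ 9.63, θ ≈ 12.9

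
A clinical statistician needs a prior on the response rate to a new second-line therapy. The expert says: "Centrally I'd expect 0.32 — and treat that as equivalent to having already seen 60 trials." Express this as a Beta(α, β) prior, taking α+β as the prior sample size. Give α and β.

Under the effective-sample-size interpretation, Beta(α, β) has prior mean α/(α+β) and prior sample size α+β.
So α+β = 60 and α/(α+β) = 0.32, giving α = 0.32·60 = 19.2 and β = 60 − 19.2 = 40.8.

α = 19.2, β = 40.8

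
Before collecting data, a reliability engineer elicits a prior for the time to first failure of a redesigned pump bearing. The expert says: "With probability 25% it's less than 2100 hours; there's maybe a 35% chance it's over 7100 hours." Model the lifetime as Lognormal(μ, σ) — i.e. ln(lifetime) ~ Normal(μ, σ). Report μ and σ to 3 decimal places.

If T ~ Lognormal(μ,σ) then ln T ~ Normal(μ,σ), so the p-quantile of ln T is μ + z_p·σ.
ln(2100) = 7.65 and ln(7100) = 8.868; z_{0.25} = -0.6745, z_{0.65} = 0.3853.
σ = (8.868 − 7.65)/(0.3853 − (-0.6745)) = 1.149.
μ = 7.65 − (-0.6745)·1.149 = 8.425.

μ ≈ 8.425, σ ≈ 1.149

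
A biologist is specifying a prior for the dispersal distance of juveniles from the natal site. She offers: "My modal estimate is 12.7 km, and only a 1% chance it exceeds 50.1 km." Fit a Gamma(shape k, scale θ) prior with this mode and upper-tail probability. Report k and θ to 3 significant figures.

Gamma(k,θ) with k>1 has mode (k−1)θ, so θ = 12.7/(k−1).
Need P(X < 50.1) = 0.99 with θ tied to k this way. Start at k = 2, θ = 12.7: P(X<50.1) ≈ 0.904.
Too low — raise k to concentrate. Iterating converges to k ≈ 3.23.
Then θ = 12.7/(3.23−1) ≈ 5.7.

k ≈ 3.23, θ ≈ 5.7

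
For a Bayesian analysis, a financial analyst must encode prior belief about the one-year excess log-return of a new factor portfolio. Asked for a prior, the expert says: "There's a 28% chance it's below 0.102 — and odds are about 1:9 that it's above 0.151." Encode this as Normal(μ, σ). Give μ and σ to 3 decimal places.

The p-quantile of Normal(μ,σ) is μ + z_p·σ, with z_{0.28} = -0.5828 and z_{0.9} = 1.282.
Eliminate σ: μ = (z₂·x₁ − z₁·x₂)/(z₂ − z₁) = (1.282·0.102 − (-0.5828)·0.151)/1.864 = 0.117.
Then σ = (x₂ − x₁)/(z₂ − z₁) = (0.151 − 0.102)/1.864 = 0.026.

μ = 0.117, σ = 0.026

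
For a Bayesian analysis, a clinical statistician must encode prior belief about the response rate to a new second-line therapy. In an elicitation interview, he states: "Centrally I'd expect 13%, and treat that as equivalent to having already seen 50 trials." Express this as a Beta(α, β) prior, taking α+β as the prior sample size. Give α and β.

Under the effective-sample-size interpretation, Beta(α, β) has prior mean α/(α+β) and prior sample size α+β.
So α+β = 50 and α/(α+β) = 0.13, giving α = 0.13·50 = 6.5 and β = 50 − 6.5 = 43.5.

α = 6.5, β = 43.5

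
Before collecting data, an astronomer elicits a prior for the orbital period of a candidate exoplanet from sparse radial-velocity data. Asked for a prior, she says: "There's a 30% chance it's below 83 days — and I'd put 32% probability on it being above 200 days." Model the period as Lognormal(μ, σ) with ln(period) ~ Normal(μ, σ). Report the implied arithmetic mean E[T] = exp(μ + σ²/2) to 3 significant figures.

If T ~ Lognormal(μ,σ) then ln T ~ Normal(μ,σ), so the p-quantile of ln T is μ + z_p·σ.
ln(83) = 4.419 and ln(200) = 5.298; z_{0.3} = -0.5244, z_{0.68} = 0.4677.
σ = (5.298 − 4.419)/(0.4677 − (-0.5244)) = 0.886.
μ = 4.419 − (-0.5244)·0.886 = 4.884.
E[T] = exp(μ + σ²/2) = exp(4.884 + 0.3929) = 196 days.

E[T] ≈ 196 days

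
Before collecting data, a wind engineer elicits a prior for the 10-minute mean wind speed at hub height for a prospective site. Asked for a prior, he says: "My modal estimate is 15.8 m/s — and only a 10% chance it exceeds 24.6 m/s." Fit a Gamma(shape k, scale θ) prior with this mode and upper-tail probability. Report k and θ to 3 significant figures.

k ≈ 10.5, θ ≈ 1.66

Gamma(k,θ) with k>1 has mode (k−1)θ, so θ = 15.8/(k−1).
Need P(X < 24.6) = 0.9 with θ tied to k this way. Start at k = 2, θ = 15.8: P(X<24.6) ≈ 0.461.
Too low — raise k to concentrate. Iterating converges to k ≈ 10.5.
Then θ = 15.8/(10.5−1) ≈ 1.66.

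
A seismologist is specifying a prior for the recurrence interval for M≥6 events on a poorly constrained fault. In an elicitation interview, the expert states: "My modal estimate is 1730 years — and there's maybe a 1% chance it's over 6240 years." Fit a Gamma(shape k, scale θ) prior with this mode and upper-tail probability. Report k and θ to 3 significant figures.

Gamma(k,θ) with k>1 has mode (k−1)θ, so θ = 1730/(k−1).
Need P(X < 6240) = 0.99 with θ tied to k this way. Start at k = 2, θ = 1730: P(X<6240) ≈ 0.875.
Too low — raise k to concentrate. Iterating converges to k ≈ 3.61.
Then θ = 1730/(3.61−1) ≈ 662.

k ≈ 3.61, θ ≈ 662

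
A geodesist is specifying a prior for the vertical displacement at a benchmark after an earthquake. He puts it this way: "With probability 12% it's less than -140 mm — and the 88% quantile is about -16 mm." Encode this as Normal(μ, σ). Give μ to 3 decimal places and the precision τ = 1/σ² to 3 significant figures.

μ = -78.000, τ = 0.000359

The p-quantile of Normal(μ,σ) is μ + z_p·σ, with z_{0.12} = -1.175 and z_{0.88} = 1.175.
Eliminate σ: μ = (z₂·x₁ − z₁·x₂)/(z₂ − z₁) = (1.175·-140 − (-1.175)·-16)/2.35 = -78.000.
Then σ = (x₂ − x₁)/(z₂ − z₁) = (-16 − -140)/2.35 = 52.767.
Precision τ = 1/σ² = 1/52.77² = 0.000359.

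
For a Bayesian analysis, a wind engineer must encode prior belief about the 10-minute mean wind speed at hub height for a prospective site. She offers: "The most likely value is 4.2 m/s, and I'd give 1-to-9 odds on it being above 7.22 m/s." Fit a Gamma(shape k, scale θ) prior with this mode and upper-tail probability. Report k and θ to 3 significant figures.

Gamma(k,θ) with k>1 has mode (k−1)θ, so θ = 4.2/(k−1).
Need P(X < 7.22) = 0.9 with θ tied to k this way. Start at k = 2, θ = 4.2: P(X<7.22) ≈ 0.513.
Too low — raise k to concentrate. Iterating converges to k ≈ 7.46.
Then θ = 4.2/(7.46−1) ≈ 0.65.

k ≈ 7.46, θ ≈ 0.65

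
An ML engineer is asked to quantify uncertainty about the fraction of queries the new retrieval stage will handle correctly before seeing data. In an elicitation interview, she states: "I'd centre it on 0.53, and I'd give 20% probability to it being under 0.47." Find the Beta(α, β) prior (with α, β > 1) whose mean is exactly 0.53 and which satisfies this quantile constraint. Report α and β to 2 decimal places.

α ≈ 25.95, β ≈ 23.01

With mean 0.53 fixed, write α = 0.53s, β = 0.47s where s = α+β.
Need P(θ < 0.47) = 0.2 under Beta(0.53s, 0.47s). Normal approximation: (q−m)/√(m(1−m)/s) ≈ z_{0.2} = -0.842, so s ≈ 0.53·0.47·(-0.842)²/(0.47−0.53)² = 49.0.
At s = 49.0: P(θ<0.47) ≈ 0.200. Adjusting to match 0.2 gives s ≈ 48.96.
So α = 0.53·48.96 ≈ 25.95, β = 0.47·48.96 ≈ 23.01.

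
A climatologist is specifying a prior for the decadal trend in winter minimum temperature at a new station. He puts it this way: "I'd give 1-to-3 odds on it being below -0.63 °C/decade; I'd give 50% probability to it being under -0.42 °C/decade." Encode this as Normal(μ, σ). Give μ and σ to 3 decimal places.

μ = -0.420, σ = 0.311

For Normal(μ,σ), the p-quantile is μ + z_p·σ. Here z_{0.25} = -0.6745, z_{0.5} = 0.
So -0.63 = μ − 0.6745σ and -0.42 = μ + 0σ.
Subtracting: σ = (-0.42 − -0.63)/(0 − (-0.6745)) = 0.311.
Then μ = -0.63 − (-0.6745)·0.311 = -0.420.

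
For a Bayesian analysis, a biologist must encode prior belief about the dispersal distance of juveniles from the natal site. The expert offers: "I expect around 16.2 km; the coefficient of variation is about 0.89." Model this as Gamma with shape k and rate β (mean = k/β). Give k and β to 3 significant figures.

k ≈ 1.26, β ≈ 0.0779

For Gamma(k, rate β): mean = k/β, variance = k/β², so CV = 1/√k.
CV = 0.89, hence k = 1/CV² = 1.26.
Then β = k/mean = 1.26/16.2 = 0.0779.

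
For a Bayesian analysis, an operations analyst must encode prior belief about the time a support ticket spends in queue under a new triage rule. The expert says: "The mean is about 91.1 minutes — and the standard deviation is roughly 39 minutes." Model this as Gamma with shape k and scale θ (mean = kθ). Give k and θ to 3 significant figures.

For Gamma(k, scale θ): mean = kθ, variance = kθ², so CV = 1/√k.
CV = SD/mean = 39/91.1 = 0.4281, hence k = 1/CV² = 5.46.
Then θ = mean/k = 91.1/5.46 = 16.7.

k ≈ 5.46, θ ≈ 16.7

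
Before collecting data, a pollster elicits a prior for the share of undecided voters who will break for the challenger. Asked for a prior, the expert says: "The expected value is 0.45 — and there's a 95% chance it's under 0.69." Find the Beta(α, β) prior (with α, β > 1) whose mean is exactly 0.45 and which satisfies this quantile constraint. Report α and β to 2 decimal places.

With mean 0.45 fixed, write α = 0.45s, β = 0.55s where s = α+β.
Need P(θ < 0.69) = 0.95 under Beta(0.45s, 0.55s). Normal approximation: (q−m)/√(m(1−m)/s) ≈ z_{0.95} = 1.64, so s ≈ 0.45·0.55·(1.64)²/(0.69−0.45)² = 11.6.
At s = 11.6: P(θ<0.69) ≈ 0.953. Adjusting to match 0.95 gives s ≈ 11.21.
So α = 0.45·11.21 ≈ 5.05, β = 0.55·11.21 ≈ 6.17.

α ≈ 5.05, β ≈ 6.17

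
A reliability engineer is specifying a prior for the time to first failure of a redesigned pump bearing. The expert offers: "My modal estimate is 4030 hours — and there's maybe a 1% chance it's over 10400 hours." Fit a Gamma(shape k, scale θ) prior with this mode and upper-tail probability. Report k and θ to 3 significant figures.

Gamma(k,θ) with k>1 has mode (k−1)θ, so θ = 4030/(k−1).
Need P(X < 10400) = 0.99 with θ tied to k this way. Start at k = 2, θ = 4030: P(X<10400) ≈ 0.729.
Too low — raise k to concentrate. Iterating converges to k ≈ 6.19.
Then θ = 4030/(6.19−1) ≈ 777.

k ≈ 6.19, θ ≈ 777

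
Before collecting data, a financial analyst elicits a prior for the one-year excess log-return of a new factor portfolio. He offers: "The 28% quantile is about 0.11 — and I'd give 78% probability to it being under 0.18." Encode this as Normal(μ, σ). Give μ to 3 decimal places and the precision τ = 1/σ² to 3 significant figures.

The p-quantile of Normal(μ,σ) is μ + z_p·σ, with z_{0.28} = -0.5828 and z_{0.78} = 0.7722.
Eliminate σ: μ = (z₂·x₁ − z₁·x₂)/(z₂ − z₁) = (0.7722·0.11 − (-0.5828)·0.18)/1.355 = 0.140.
Then σ = (x₂ − x₁)/(z₂ − z₁) = (0.18 − 0.11)/1.355 = 0.052.
Precision τ = 1/σ² = 1/0.05166² = 375.

μ = 0.140, τ = 375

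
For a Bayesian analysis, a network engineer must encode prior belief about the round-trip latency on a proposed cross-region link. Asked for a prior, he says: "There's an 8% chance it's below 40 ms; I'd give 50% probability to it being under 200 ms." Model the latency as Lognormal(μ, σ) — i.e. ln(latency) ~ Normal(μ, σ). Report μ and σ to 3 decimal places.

If T ~ Lognormal(μ,σ) then ln T ~ Normal(μ,σ), so the p-quantile of ln T is μ + z_p·σ.
ln(40) = 3.689 and ln(200) = 5.298; z_{0.08} = -1.405, z_{0.5} = 0.
σ = (5.298 − 3.689)/(0 − (-1.405)) = 1.145.
μ = 3.689 − (-1.405)·1.145 = 5.298.

μ ≈ 5.298, σ ≈ 1.145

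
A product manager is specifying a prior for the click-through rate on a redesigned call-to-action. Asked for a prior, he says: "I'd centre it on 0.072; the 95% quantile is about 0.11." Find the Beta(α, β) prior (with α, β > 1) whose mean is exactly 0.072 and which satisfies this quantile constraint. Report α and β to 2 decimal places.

α ≈ 10.57, β ≈ 136.18

With mean 0.072 fixed, write α = 0.072s, β = 0.928s where s = α+β.
Need P(θ < 0.11) = 0.95 under Beta(0.072s, 0.928s). Normal approximation: (q−m)/√(m(1−m)/s) ≈ z_{0.95} = 1.64, so s ≈ 0.072·0.928·(1.64)²/(0.11−0.072)² = 125.2.
At s = 125.2: P(θ<0.11) ≈ 0.937. Adjusting to match 0.95 gives s ≈ 146.75.
So α = 0.072·146.75 ≈ 10.57, β = 0.928·146.75 ≈ 136.18.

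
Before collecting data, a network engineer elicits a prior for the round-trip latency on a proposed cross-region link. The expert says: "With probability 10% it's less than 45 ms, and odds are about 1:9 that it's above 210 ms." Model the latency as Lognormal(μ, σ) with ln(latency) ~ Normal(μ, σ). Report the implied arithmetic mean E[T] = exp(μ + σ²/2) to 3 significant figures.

If T ~ Lognormal(μ,σ) then ln T ~ Normal(μ,σ), so the p-quantile of ln T is μ + z_p·σ.
ln(45) = 3.807 and ln(210) = 5.347; z_{0.1} = -1.282, z_{0.9} = 1.282.
σ = (5.347 − 3.807)/(1.282 − (-1.282)) = 0.601.
μ = 3.807 − (-1.282)·0.601 = 4.577.
E[T] = exp(μ + σ²/2) = exp(4.577 + 0.1806) = 116 ms.

E[T] ≈ 116 ms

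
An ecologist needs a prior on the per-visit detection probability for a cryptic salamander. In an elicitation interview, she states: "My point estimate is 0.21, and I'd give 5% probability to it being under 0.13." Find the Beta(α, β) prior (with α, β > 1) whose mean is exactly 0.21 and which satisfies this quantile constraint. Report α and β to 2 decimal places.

With mean 0.21 fixed, write α = 0.21s, β = 0.79s where s = α+β.
Need P(θ < 0.13) = 0.05 under Beta(0.21s, 0.79s). Normal approximation: (q−m)/√(m(1−m)/s) ≈ z_{0.05} = -1.64, so s ≈ 0.21·0.79·(-1.64)²/(0.13−0.21)² = 70.1.
At s = 70.1: P(θ<0.13) ≈ 0.037. Adjusting to match 0.05 gives s ≈ 59.99.
So α = 0.21·59.99 ≈ 12.60, β = 0.79·59.99 ≈ 47.40.

α ≈ 12.60, β ≈ 47.40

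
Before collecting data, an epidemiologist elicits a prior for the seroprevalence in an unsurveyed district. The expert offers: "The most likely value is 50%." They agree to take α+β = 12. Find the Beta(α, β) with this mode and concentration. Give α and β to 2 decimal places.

α = 6.00, β = 6.00

For α,β > 1 the Beta mode is (α−1)/(α+β−2). With α+β = 12, the mode is (α−1)/10.
Set (α−1)/10 = 0.5 → α = 1 + 0.5·10 = 6.00.
β = 12 − α = 6.00.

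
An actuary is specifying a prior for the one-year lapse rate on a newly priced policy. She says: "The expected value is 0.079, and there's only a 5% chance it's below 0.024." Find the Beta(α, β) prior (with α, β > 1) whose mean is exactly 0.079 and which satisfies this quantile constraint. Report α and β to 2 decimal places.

α ≈ 3.25, β ≈ 37.84

With mean 0.079 fixed, write α = 0.079s, β = 0.921s where s = α+β.
Need P(θ < 0.024) = 0.05 under Beta(0.079s, 0.921s). Normal approximation: (q−m)/√(m(1−m)/s) ≈ z_{0.05} = -1.64, so s ≈ 0.079·0.921·(-1.64)²/(0.024−0.079)² = 65.1.
At s = 65.1: P(θ<0.024) ≈ 0.016. Adjusting to match 0.05 gives s ≈ 41.09.
So α = 0.079·41.09 ≈ 3.25, β = 0.921·41.09 ≈ 37.84.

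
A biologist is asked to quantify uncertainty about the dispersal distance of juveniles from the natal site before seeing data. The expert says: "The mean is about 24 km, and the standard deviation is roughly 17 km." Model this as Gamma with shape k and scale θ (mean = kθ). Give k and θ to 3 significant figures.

k ≈ 1.99, θ ≈ 12

For Gamma(k, scale θ): mean = kθ, variance = kθ², so CV = 1/√k.
CV = SD/mean = 17/24 = 0.7083, hence k = 1/CV² = 1.99.
Then θ = mean/k = 24/1.99 = 12.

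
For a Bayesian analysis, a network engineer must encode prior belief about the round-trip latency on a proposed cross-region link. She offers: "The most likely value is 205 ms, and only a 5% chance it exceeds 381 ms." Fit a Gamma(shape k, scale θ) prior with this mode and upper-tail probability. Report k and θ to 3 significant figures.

k ≈ 8.24, θ ≈ 28.3

Gamma(k,θ) with k>1 has mode (k−1)θ, so θ = 205/(k−1).
Need P(X < 381) = 0.95 with θ tied to k this way. Start at k = 2, θ = 205: P(X<381) ≈ 0.554.
Too low — raise k to concentrate. Iterating converges to k ≈ 8.24.
Then θ = 205/(8.24−1) ≈ 28.3.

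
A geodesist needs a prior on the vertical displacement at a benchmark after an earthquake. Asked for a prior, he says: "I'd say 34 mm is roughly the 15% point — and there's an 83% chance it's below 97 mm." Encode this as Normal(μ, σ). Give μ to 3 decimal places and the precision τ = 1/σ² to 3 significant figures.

μ = 66.802, τ = 0.000998

The p-quantile of Normal(μ,σ) is μ + z_p·σ, with z_{0.15} = -1.036 and z_{0.83} = 0.9542.
Eliminate σ: μ = (z₂·x₁ − z₁·x₂)/(z₂ − z₁) = (0.9542·34 − (-1.036)·97)/1.991 = 66.802.
Then σ = (x₂ − x₁)/(z₂ − z₁) = (97 − 34)/1.991 = 31.649.
Precision τ = 1/σ² = 1/31.65² = 0.000998.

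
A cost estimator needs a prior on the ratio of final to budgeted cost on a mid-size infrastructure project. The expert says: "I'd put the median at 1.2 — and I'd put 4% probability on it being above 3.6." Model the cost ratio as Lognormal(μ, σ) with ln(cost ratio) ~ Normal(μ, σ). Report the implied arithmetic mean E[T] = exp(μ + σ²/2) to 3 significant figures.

E[T] ≈ 1.46

If T ~ Lognormal(μ,σ) then ln T ~ Normal(μ,σ), so the p-quantile of ln T is μ + z_p·σ.
ln(1.2) = 0.1823 and ln(3.6) = 1.281; z_{0.5} = 0, z_{0.96} = 1.751.
σ = (1.281 − 0.1823)/(1.751 − (0)) = 0.628.
μ = 0.1823 − (0)·0.628 = 0.182.
E[T] = exp(μ + σ²/2) = exp(0.182 + 0.1969) = 1.46.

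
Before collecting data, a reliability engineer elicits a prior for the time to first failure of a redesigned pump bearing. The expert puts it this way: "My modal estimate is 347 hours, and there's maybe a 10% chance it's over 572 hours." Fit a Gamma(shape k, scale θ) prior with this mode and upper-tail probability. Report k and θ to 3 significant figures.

Gamma(k,θ) with k>1 has mode (k−1)θ, so θ = 347/(k−1).
Need P(X < 572) = 0.9 with θ tied to k this way. Start at k = 2, θ = 347: P(X<572) ≈ 0.491.
Too low — raise k to concentrate. Iterating converges to k ≈ 8.55.
Then θ = 347/(8.55−1) ≈ 46.

k ≈ 8.55, θ ≈ 46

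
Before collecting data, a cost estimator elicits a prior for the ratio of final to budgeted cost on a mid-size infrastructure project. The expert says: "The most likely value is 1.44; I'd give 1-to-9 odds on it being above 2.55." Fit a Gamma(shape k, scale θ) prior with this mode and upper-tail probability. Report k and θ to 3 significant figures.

Gamma(k,θ) with k>1 has mode (k−1)θ, so θ = 1.44/(k−1).
Need P(X < 2.55) = 0.9 with θ tied to k this way. Start at k = 2, θ = 1.44: P(X<2.55) ≈ 0.528.
Too low — raise k to concentrate. Iterating converges to k ≈ 6.82.
Then θ = 1.44/(6.82−1) ≈ 0.247.

k ≈ 6.82, θ ≈ 0.247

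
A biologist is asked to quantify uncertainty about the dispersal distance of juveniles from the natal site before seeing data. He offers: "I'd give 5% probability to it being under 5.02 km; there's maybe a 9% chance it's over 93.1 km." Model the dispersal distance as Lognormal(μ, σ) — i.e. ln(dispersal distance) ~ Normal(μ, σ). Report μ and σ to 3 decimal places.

μ ≈ 3.222, σ ≈ 0.978

If T ~ Lognormal(μ,σ) then ln T ~ Normal(μ,σ), so the p-quantile of ln T is μ + z_p·σ.
ln(5.02) = 1.613 and ln(93.1) = 4.534; z_{0.05} = -1.645, z_{0.91} = 1.341.
σ = (4.534 − 1.613)/(1.341 − (-1.645)) = 0.978.
μ = 1.613 − (-1.645)·0.978 = 3.222.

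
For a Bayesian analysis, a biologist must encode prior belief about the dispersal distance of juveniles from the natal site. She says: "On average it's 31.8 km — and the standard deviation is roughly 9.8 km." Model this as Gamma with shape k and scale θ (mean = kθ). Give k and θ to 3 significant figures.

For Gamma(k, scale θ): mean = kθ, variance = kθ², so CV = 1/√k.
CV = SD/mean = 9.8/31.8 = 0.3082, hence k = 1/CV² = 10.5.
Then θ = mean/k = 31.8/10.5 = 3.02.

k ≈ 10.5, θ ≈ 3.02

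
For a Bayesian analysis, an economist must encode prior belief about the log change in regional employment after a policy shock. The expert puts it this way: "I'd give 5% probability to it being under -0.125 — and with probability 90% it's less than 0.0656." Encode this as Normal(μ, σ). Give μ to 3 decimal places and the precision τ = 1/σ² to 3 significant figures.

The p-quantile of Normal(μ,σ) is μ + z_p·σ, with z_{0.05} = -1.645 and z_{0.9} = 1.282.
Eliminate σ: μ = (z₂·x₁ − z₁·x₂)/(z₂ − z₁) = (1.282·-0.125 − (-1.645)·0.0656)/2.926 = -0.018.
Then σ = (x₂ − x₁)/(z₂ − z₁) = (0.0656 − -0.125)/2.926 = 0.065.
Precision τ = 1/σ² = 1/0.06513² = 236.

μ = -0.018, τ = 236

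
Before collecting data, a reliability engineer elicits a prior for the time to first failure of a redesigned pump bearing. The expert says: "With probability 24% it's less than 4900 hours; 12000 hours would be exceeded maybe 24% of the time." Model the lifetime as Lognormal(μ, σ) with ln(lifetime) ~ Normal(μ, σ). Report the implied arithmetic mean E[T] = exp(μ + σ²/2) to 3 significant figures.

If T ~ Lognormal(μ,σ) then ln T ~ Normal(μ,σ), so the p-quantile of ln T is μ + z_p·σ.
ln(4900) = 8.497 and ln(12000) = 9.393; z_{0.24} = -0.7063, z_{0.76} = 0.7063.
σ = (9.393 − 8.497)/(0.7063 − (-0.7063)) = 0.634.
μ = 8.497 − (-0.7063)·0.634 = 8.945.
E[T] = exp(μ + σ²/2) = exp(8.945 + 0.2010) = 9380 hours.

E[T] ≈ 9380 hours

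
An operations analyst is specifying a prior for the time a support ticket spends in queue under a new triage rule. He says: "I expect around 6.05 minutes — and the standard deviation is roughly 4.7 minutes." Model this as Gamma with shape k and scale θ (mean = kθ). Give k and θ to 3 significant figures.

For Gamma(k, scale θ): mean = kθ, variance = kθ², so CV = 1/√k.
CV = SD/mean = 4.7/6.05 = 0.7769, hence k = 1/CV² = 1.66.
Then θ = mean/k = 6.05/1.66 = 3.65.

k ≈ 1.66, θ ≈ 3.65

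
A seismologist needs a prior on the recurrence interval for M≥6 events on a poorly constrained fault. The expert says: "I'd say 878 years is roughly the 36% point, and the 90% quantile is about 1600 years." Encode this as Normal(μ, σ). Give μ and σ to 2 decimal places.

For Normal(μ,σ), the p-quantile is μ + z_p·σ. Here z_{0.36} = -0.3585, z_{0.9} = 1.282.
So 878 = μ − 0.3585σ and 1600 = μ + 1.282σ.
Subtracting: σ = (1600 − 878)/(1.282 − (-0.3585)) = 440.24.
Then μ = 878 − (-0.3585)·440.24 = 1035.81.

μ = 1035.81, σ = 440.24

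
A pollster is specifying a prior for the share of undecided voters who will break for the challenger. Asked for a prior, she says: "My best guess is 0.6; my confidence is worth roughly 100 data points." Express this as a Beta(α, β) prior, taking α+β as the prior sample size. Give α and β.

Under the effective-sample-size interpretation, Beta(α, β) has prior mean α/(α+β) and prior sample size α+β.
So α+β = 100 and α/(α+β) = 0.6, giving α = 0.6·100 = 60 and β = 100 − 60 = 40.

α = 60, β = 40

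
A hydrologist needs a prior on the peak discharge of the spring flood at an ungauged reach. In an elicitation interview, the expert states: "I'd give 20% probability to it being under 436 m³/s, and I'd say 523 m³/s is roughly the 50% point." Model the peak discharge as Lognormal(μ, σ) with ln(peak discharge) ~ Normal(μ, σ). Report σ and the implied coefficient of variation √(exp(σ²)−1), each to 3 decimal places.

σ ≈ 0.216, CV ≈ 0.219

If T ~ Lognormal(μ,σ) then ln T ~ Normal(μ,σ), so the p-quantile of ln T is μ + z_p·σ.
ln(436) = 6.078 and ln(523) = 6.26; z_{0.2} = -0.8416, z_{0.5} = 0.
σ = (6.26 − 6.078)/(0 − (-0.8416)) = 0.216.
μ = 6.078 − (-0.8416)·0.216 = 6.260.
CV = √(exp(σ²)−1) = √(exp(0.0467)−1) = 0.219.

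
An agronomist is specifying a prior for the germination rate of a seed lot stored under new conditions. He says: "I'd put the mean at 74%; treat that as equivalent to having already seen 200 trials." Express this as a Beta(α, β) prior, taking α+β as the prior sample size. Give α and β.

Under the effective-sample-size interpretation, Beta(α, β) has prior mean α/(α+β) and prior sample size α+β.
So α+β = 200 and α/(α+β) = 0.74, giving α = 0.74·200 = 148 and β = 200 − 148 = 52.

α = 148, β = 52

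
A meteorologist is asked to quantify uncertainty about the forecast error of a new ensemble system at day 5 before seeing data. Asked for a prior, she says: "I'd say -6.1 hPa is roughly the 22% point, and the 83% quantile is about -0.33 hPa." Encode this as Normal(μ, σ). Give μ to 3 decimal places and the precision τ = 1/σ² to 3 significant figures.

The p-quantile of Normal(μ,σ) is μ + z_p·σ, with z_{0.22} = -0.7722 and z_{0.83} = 0.9542.
Eliminate σ: μ = (z₂·x₁ − z₁·x₂)/(z₂ − z₁) = (0.9542·-6.1 − (-0.7722)·-0.33)/1.726 = -3.519.
Then σ = (x₂ − x₁)/(z₂ − z₁) = (-0.33 − -6.1)/1.726 = 3.342.
Precision τ = 1/σ² = 1/3.342² = 0.0895.

μ = -3.519, τ = 0.0895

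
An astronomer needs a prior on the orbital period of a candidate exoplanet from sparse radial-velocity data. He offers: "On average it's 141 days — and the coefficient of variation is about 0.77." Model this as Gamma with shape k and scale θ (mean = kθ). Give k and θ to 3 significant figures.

k ≈ 1.69, θ ≈ 83.6

For Gamma(k, scale θ): mean = kθ, variance = kθ², so CV = 1/√k.
CV = 0.77, hence k = 1/CV² = 1.69.
Then θ = mean/k = 141/1.69 = 83.6.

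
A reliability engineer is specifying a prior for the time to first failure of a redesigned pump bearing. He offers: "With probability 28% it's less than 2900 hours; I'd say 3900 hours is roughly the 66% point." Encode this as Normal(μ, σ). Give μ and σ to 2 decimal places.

μ = 3485.59, σ = 1004.72

For Normal(μ,σ), the p-quantile is μ + z_p·σ. Here z_{0.28} = -0.5828, z_{0.66} = 0.4125.
So 2900 = μ − 0.5828σ and 3900 = μ + 0.4125σ.
Subtracting: σ = (3900 − 2900)/(0.4125 − (-0.5828)) = 1004.72.
Then μ = 2900 − (-0.5828)·1004.72 = 3485.59.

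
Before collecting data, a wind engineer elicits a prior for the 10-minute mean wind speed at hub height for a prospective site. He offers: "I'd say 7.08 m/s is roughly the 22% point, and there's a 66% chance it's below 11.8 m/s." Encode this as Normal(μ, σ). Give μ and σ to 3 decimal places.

For Normal(μ,σ), the p-quantile is μ + z_p·σ. Here z_{0.22} = -0.7722, z_{0.66} = 0.4125.
So 7.08 = μ − 0.7722σ and 11.8 = μ + 0.4125σ.
Subtracting: σ = (11.8 − 7.08)/(0.4125 − (-0.7722)) = 3.984.
Then μ = 7.08 − (-0.7722)·3.984 = 10.157.

μ = 10.157, σ = 3.984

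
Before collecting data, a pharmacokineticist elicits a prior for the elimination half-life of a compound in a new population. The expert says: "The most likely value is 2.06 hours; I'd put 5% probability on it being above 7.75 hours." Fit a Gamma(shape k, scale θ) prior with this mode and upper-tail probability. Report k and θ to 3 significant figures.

Gamma(k,θ) with k>1 has mode (k−1)θ, so θ = 2.06/(k−1).
Need P(X < 7.75) = 0.95 with θ tied to k this way. Start at k = 2, θ = 2.06: P(X<7.75) ≈ 0.889.
Too low — raise k to concentrate. Iterating converges to k ≈ 2.45.
Then θ = 2.06/(2.45−1) ≈ 1.42.

k ≈ 2.45, θ ≈ 1.42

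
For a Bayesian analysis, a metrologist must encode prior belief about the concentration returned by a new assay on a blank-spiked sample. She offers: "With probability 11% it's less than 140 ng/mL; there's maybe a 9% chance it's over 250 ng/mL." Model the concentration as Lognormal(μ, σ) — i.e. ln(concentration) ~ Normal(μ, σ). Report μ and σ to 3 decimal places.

If T ~ Lognormal(μ,σ) then ln T ~ Normal(μ,σ), so the p-quantile of ln T is μ + z_p·σ.
ln(140) = 4.942 and ln(250) = 5.521; z_{0.11} = -1.227, z_{0.91} = 1.341.
σ = (5.521 − 4.942)/(1.341 − (-1.227)) = 0.226.
μ = 4.942 − (-1.227)·0.226 = 5.219.

μ ≈ 5.219, σ ≈ 0.226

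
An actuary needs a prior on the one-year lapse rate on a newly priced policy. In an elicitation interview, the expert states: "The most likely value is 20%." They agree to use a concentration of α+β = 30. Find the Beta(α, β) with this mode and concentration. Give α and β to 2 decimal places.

α = 6.60, β = 23.40

For α,β > 1 the Beta mode is (α−1)/(α+β−2). With α+β = 30, the mode is (α−1)/28.
Set (α−1)/28 = 0.2 → α = 1 + 0.2·28 = 6.60.
β = 30 − α = 23.40.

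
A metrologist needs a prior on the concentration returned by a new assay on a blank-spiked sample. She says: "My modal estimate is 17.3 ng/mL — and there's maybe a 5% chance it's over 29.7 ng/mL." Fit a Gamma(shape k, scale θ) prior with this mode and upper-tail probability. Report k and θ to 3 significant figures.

k ≈ 10.6, θ ≈ 1.81

Gamma(k,θ) with k>1 has mode (k−1)θ, so θ = 17.3/(k−1).
Need P(X < 29.7) = 0.95 with θ tied to k this way. Start at k = 2, θ = 17.3: P(X<29.7) ≈ 0.512.
Too low — raise k to concentrate. Iterating converges to k ≈ 10.6.
Then θ = 17.3/(10.6−1) ≈ 1.81.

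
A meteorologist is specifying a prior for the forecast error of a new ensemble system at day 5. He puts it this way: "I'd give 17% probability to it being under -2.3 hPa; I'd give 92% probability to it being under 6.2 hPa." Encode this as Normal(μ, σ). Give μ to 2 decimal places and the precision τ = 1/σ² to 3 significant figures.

μ = 1.14, τ = 0.077

For Normal(μ,σ), the p-quantile is μ + z_p·σ. Here z_{0.17} = -0.9542, z_{0.92} = 1.405.
So -2.3 = μ − 0.9542σ and 6.2 = μ + 1.405σ.
Subtracting: σ = (6.2 − -2.3)/(1.405 − (-0.9542)) = 3.60.
Then μ = -2.3 − (-0.9542)·3.60 = 1.14.
Precision τ = 1/σ² = 1/3.603² = 0.077.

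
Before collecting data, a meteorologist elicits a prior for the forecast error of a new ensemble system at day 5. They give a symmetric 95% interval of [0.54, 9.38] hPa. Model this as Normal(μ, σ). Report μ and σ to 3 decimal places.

μ = 4.960, σ = 2.255

A symmetric 95% interval runs μ ± z·σ with z = 1.96.
Half-width = 4.42, so σ = 4.42/1.96 = 2.255.
μ is the interval midpoint, 4.960.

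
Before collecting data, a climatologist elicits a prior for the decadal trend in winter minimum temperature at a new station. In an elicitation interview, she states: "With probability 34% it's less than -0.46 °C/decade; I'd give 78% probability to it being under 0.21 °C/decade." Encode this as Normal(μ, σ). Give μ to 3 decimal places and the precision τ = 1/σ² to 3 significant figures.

μ = -0.227, τ = 3.13

For Normal(μ,σ), the p-quantile is μ + z_p·σ. Here z_{0.34} = -0.4125, z_{0.78} = 0.7722.
So -0.46 = μ − 0.4125σ and 0.21 = μ + 0.7722σ.
Subtracting: σ = (0.21 − -0.46)/(0.7722 − (-0.4125)) = 0.566.
Then μ = -0.46 − (-0.4125)·0.566 = -0.227.
Precision τ = 1/σ² = 1/0.5656² = 3.13.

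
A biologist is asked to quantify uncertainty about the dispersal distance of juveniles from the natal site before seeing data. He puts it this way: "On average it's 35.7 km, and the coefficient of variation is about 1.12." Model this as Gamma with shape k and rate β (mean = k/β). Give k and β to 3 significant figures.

For Gamma(k, rate β): mean = k/β, variance = k/β², so CV = 1/√k.
CV = 1.12, hence k = 1/CV² = 0.797.
Then β = k/mean = 0.797/35.7 = 0.0223.

k ≈ 0.797, β ≈ 0.0223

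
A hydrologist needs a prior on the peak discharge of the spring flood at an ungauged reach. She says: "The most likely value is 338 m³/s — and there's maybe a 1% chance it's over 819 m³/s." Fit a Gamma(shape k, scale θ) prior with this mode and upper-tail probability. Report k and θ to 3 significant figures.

k ≈ 7.03, θ ≈ 56

Gamma(k,θ) with k>1 has mode (k−1)θ, so θ = 338/(k−1).
Need P(X < 819) = 0.99 with θ tied to k this way. Start at k = 2, θ = 338: P(X<819) ≈ 0.697.
Too low — raise k to concentrate. Iterating converges to k ≈ 7.03.
Then θ = 338/(7.03−1) ≈ 56.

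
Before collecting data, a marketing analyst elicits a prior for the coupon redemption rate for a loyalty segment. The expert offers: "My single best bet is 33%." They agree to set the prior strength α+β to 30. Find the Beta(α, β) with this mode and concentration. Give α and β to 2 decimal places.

For α,β > 1 the Beta mode is (α−1)/(α+β−2). With α+β = 30, the mode is (α−1)/28.
Set (α−1)/28 = 0.33 → α = 1 + 0.33·28 = 10.24.
β = 30 − α = 19.76.

α = 10.24, β = 19.76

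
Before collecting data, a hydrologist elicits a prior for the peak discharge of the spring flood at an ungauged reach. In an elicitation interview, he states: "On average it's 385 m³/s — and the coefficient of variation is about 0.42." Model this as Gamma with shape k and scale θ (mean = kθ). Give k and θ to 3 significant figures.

For Gamma(k, scale θ): mean = kθ, variance = kθ², so CV = 1/√k.
CV = 0.42, hence k = 1/CV² = 5.67.
Then θ = mean/k = 385/5.67 = 67.9.

k ≈ 5.67, θ ≈ 67.9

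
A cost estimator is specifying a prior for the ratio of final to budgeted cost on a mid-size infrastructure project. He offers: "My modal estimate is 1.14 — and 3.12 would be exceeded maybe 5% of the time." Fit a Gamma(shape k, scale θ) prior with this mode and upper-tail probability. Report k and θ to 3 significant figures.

k ≈ 3.65, θ ≈ 0.43

Gamma(k,θ) with k>1 has mode (k−1)θ, so θ = 1.14/(k−1).
Need P(X < 3.12) = 0.95 with θ tied to k this way. Start at k = 2, θ = 1.14: P(X<3.12) ≈ 0.758.
Too low — raise k to concentrate. Iterating converges to k ≈ 3.65.
Then θ = 1.14/(3.65−1) ≈ 0.43.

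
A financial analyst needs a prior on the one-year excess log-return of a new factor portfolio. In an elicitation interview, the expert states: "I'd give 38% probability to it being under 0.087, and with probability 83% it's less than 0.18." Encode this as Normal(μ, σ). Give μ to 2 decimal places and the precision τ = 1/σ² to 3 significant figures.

For Normal(μ,σ), the p-quantile is μ + z_p·σ. Here z_{0.38} = -0.3055, z_{0.83} = 0.9542.
So 0.087 = μ − 0.3055σ and 0.18 = μ + 0.9542σ.
Subtracting: σ = (0.18 − 0.087)/(0.9542 − (-0.3055)) = 0.07.
Then μ = 0.087 − (-0.3055)·0.07 = 0.11.
Precision τ = 1/σ² = 1/0.07383² = 183.

μ = 0.11, τ = 183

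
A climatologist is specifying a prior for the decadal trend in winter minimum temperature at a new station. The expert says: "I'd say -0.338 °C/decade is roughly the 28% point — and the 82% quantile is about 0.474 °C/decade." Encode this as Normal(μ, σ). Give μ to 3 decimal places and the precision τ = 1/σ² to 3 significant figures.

μ = -0.022, τ = 3.4

The p-quantile of Normal(μ,σ) is μ + z_p·σ, with z_{0.28} = -0.5828 and z_{0.82} = 0.9154.
Eliminate σ: μ = (z₂·x₁ − z₁·x₂)/(z₂ − z₁) = (0.9154·-0.338 − (-0.5828)·0.474)/1.498 = -0.022.
Then σ = (x₂ − x₁)/(z₂ − z₁) = (0.474 − -0.338)/1.498 = 0.542.
Precision τ = 1/σ² = 1/0.542² = 3.4.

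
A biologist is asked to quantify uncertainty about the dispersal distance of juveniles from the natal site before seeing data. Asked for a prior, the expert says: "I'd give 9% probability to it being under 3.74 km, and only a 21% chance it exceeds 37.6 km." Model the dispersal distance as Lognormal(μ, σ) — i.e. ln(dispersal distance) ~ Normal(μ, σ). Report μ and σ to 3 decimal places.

If T ~ Lognormal(μ,σ) then ln T ~ Normal(μ,σ), so the p-quantile of ln T is μ + z_p·σ.
ln(3.74) = 1.319 and ln(37.6) = 3.627; z_{0.09} = -1.341, z_{0.79} = 0.8064.
σ = (3.627 − 1.319)/(0.8064 − (-1.341)) = 1.075.
μ = 1.319 − (-1.341)·1.075 = 2.760.

μ ≈ 2.760, σ ≈ 1.075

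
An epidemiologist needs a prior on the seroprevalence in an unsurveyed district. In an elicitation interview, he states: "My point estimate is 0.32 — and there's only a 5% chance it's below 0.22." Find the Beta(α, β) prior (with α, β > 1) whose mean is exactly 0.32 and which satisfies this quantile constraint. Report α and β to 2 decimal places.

With mean 0.32 fixed, write α = 0.32s, β = 0.68s where s = α+β.
Need P(θ < 0.22) = 0.05 under Beta(0.32s, 0.68s). Normal approximation: (q−m)/√(m(1−m)/s) ≈ z_{0.05} = -1.64, so s ≈ 0.32·0.68·(-1.64)²/(0.22−0.32)² = 58.9.
At s = 58.9: P(θ<0.22) ≈ 0.042. Adjusting to match 0.05 gives s ≈ 53.57.
So α = 0.32·53.57 ≈ 17.14, β = 0.68·53.57 ≈ 36.43.

α ≈ 17.14, β ≈ 36.43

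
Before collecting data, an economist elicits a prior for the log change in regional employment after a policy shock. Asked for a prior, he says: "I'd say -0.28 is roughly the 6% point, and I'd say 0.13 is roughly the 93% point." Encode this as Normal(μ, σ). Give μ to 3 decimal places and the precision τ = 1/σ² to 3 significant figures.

μ = -0.070, τ = 54.6

The p-quantile of Normal(μ,σ) is μ + z_p·σ, with z_{0.06} = -1.555 and z_{0.93} = 1.476.
Eliminate σ: μ = (z₂·x₁ − z₁·x₂)/(z₂ − z₁) = (1.476·-0.28 − (-1.555)·0.13)/3.031 = -0.070.
Then σ = (x₂ − x₁)/(z₂ − z₁) = (0.13 − -0.28)/3.031 = 0.135.
Precision τ = 1/σ² = 1/0.1353² = 54.6.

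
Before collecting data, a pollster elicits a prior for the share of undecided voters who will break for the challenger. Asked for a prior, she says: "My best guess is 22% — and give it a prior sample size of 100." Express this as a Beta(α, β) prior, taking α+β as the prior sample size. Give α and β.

α = 22, β = 78

Under the effective-sample-size interpretation, Beta(α, β) has prior mean α/(α+β) and prior sample size α+β.
So α+β = 100 and α/(α+β) = 0.22, giving α = 0.22·100 = 22 and β = 100 − 22 = 78.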